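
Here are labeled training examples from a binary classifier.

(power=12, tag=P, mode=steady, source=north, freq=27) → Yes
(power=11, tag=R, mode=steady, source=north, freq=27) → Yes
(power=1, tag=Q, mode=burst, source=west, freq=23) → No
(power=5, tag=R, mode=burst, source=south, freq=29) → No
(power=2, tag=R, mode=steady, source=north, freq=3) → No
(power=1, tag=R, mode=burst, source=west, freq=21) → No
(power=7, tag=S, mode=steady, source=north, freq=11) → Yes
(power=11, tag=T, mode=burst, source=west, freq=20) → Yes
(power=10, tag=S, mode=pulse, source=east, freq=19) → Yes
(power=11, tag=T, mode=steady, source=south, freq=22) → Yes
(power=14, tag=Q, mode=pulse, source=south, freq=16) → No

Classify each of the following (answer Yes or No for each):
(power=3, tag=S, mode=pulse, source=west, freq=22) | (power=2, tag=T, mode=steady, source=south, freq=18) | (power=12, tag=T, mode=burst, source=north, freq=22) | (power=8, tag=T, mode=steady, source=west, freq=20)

No, No, Yes, Yes

The simplest hypothesis consistent with all the labels is: power ≥ 7 AND power ≤ 12.
(power=3, tag=S, mode=pulse, source=west, freq=22) → power = 3 → No. (power=2, tag=T, mode=steady, source=south, freq=18) → power = 2 → No. (power=12, tag=T, mode=burst, source=north, freq=22) → power = 12 → Yes. (power=8, tag=T, mode=steady, source=west, freq=20) → power = 8 → Yes.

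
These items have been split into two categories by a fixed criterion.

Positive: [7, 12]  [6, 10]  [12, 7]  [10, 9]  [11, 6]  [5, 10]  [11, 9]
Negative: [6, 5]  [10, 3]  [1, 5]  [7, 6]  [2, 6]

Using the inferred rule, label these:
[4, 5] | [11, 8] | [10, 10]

Negative, Positive, Positive

The rule appears to be: sum ≥ 15.
[4, 5] — 4+5 = 9, hence Negative. [11, 8] — 11+8 = 19, hence Positive. [10, 10] — 10+10 = 20, hence Positive.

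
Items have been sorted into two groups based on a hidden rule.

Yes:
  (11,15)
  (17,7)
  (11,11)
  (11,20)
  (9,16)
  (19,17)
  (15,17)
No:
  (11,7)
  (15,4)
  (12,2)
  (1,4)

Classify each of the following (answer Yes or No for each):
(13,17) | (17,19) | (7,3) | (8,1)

The classifier is using: sum ≥ 22.
(13,17): 13+17 = 30 — has this property, so Yes. (17,19): 17+19 = 36 — has this property, so Yes. (7,3): 7+3 = 10 — doesn't qualify, so No. (8,1): 8+1 = 9 — doesn't qualify, so No.

Yes, Yes, No, No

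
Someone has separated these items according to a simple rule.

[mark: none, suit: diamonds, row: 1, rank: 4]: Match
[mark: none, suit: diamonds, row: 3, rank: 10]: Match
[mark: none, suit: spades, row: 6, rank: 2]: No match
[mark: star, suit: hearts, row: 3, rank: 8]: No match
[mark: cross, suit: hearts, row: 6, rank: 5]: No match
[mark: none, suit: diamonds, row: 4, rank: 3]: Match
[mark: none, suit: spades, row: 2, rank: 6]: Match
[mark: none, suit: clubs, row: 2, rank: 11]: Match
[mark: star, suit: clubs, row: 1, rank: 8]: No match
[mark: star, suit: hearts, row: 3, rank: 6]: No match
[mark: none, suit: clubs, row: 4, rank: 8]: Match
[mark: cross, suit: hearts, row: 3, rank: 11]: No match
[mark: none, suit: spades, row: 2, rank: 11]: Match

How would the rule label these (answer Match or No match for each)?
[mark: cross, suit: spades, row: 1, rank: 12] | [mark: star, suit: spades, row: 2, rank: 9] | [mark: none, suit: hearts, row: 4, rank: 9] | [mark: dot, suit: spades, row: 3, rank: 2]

The simplest hypothesis consistent with all the labels is: mark is none AND row ≤ 4.
[mark: cross, suit: spades, row: 1, rank: 12] — mark is cross, row = 1, hence No match. [mark: star, suit: spades, row: 2, rank: 9] — mark is star, row = 2, hence No match. [mark: none, suit: hearts, row: 4, rank: 9] — mark is none, row = 4, hence Match. [mark: dot, suit: spades, row: 3, rank: 2] — mark is dot, row = 3, hence No match.

No match, No match, Match, No match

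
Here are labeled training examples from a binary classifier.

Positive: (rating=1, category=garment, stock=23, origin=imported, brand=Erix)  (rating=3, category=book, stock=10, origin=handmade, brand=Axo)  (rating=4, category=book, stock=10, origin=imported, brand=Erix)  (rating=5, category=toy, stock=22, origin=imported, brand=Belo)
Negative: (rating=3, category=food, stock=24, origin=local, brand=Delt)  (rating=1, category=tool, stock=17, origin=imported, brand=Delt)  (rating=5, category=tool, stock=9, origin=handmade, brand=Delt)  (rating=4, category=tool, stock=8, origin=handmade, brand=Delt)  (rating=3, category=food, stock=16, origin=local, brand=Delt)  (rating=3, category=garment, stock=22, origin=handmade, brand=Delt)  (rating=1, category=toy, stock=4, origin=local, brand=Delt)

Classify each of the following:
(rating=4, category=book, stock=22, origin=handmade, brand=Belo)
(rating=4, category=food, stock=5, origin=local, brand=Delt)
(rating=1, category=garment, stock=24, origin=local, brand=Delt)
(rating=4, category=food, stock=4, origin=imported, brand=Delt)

All 'Positive' examples share one property — brand is not Delt — and every 'Negative' example lacks it.
Positive: (rating=4, category=book, stock=22, origin=handmade, brand=Belo), since brand is Belo.
Negative: (rating=4, category=food, stock=5, origin=local, brand=Delt), since brand is Delt.
Negative: (rating=1, category=garment, stock=24, origin=local, brand=Delt), since brand is Delt.
Negative: (rating=4, category=food, stock=4, origin=imported, brand=Delt), since brand is Delt.

Positive, Negative, Negative, Negative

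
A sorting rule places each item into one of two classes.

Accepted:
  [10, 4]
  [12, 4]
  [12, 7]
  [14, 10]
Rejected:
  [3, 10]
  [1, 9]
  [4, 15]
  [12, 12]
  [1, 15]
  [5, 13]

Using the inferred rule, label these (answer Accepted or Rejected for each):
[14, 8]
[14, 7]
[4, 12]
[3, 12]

'Accepted' ⟺ first > second.
[14, 8] — 14 > 8, hence Accepted. [14, 7] — 14 > 7, hence Accepted. [4, 12] — 4 < 12, hence Rejected. [3, 12] — 3 < 12, hence Rejected.

Accepted, Accepted, Rejected, Rejected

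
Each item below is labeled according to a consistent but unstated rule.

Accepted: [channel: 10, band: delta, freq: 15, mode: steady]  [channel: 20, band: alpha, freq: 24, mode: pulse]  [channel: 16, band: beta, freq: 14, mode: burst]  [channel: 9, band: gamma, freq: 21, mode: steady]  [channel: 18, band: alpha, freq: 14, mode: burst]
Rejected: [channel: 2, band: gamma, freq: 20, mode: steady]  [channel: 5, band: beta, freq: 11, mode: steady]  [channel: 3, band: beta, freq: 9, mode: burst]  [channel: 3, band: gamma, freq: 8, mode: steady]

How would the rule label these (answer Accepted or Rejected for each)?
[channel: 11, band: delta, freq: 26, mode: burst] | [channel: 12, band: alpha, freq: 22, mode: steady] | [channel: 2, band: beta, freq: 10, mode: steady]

Accepted, Accepted, Rejected

The pattern is that an item is 'Accepted' exactly when: channel ≥ 9.
[channel: 11, band: delta, freq: 26, mode: burst]: channel = 11, qualifies → Accepted. [channel: 12, band: alpha, freq: 22, mode: steady]: channel = 12, qualifies → Accepted. [channel: 2, band: beta, freq: 10, mode: steady]: channel = 2, fails this test → Rejected.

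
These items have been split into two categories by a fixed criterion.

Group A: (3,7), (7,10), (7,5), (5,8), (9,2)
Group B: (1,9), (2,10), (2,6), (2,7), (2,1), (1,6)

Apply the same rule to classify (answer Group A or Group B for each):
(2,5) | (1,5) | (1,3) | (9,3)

Group B, Group B, Group B, Group A

Rule: first ≥ 3. This holds for each 'Group A' example and fails for each 'Group B' one.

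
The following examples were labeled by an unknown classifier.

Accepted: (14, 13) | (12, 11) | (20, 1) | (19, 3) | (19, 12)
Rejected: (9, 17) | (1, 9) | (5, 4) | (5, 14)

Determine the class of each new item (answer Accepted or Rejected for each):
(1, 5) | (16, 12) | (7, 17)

The classifier is using: first ≥ 11.
Rejected: (1, 5), since first 1. Accepted: (16, 12), since first 16. Rejected: (7, 17), since first 7.

Rejected, Accepted, Rejected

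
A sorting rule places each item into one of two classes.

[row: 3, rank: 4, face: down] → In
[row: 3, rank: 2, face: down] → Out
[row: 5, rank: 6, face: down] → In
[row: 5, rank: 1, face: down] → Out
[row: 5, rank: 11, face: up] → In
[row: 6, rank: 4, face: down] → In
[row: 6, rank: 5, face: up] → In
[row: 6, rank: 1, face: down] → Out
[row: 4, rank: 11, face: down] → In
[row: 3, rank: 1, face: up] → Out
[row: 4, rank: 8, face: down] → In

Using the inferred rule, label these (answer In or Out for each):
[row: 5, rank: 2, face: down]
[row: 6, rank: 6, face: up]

One predicate separates the groups cleanly: rank ≥ 4.
[row: 5, rank: 2, face: down]: rank = 2 — does not fit, so Out.
[row: 6, rank: 6, face: up]: rank = 6 — matches, so In.

Out, In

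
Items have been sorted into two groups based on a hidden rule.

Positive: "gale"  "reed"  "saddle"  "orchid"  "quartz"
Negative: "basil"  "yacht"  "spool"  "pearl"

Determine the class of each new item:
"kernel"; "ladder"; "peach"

Positive, Positive, Negative

'Positive' ⟺ even length.
"kernel": Positive (length 6).
"ladder": Positive (length 6).
"peach": Negative (length 5).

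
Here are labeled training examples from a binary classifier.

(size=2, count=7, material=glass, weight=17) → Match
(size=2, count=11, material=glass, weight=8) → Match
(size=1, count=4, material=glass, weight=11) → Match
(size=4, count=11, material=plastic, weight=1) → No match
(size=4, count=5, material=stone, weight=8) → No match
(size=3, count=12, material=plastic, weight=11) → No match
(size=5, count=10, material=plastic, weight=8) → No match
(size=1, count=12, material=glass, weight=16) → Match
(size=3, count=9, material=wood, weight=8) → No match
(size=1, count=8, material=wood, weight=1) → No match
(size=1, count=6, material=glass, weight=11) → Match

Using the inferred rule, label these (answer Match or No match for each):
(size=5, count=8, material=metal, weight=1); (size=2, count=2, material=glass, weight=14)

No match, Match

A rule that fits every label: material is glass — true of each 'Match' example, false of each 'No match' one.
No match: (size=5, count=8, material=metal, weight=1), since material is metal.
Match: (size=2, count=2, material=glass, weight=14), since material is glass.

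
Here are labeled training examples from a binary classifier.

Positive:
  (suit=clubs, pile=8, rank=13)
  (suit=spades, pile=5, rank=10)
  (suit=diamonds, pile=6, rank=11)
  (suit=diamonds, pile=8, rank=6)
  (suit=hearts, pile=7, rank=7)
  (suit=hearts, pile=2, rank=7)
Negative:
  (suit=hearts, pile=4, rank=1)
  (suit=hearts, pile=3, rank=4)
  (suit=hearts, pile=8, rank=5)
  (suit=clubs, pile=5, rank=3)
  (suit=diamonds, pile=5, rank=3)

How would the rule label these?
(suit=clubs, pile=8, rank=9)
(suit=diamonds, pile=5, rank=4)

The common property of the 'Positive' items is: rank ≥ 6. No 'Negative' item has it.
(suit=clubs, pile=8, rank=9): rank = 9 — has this property, so Positive.
(suit=diamonds, pile=5, rank=4): rank = 4 — does not pass, so Negative.

Positive, Negative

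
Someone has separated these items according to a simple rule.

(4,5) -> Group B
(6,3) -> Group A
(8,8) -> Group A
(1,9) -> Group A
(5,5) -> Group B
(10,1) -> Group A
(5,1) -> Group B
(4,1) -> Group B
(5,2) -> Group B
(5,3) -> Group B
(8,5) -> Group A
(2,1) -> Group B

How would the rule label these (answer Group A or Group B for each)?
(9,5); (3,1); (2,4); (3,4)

Group A, Group B, Group B, Group B

The common property of the 'Group A' items is: max ≥ 6. No 'Group B' item has it.
(9,5): Group A (max 9).
(3,1): Group B (max 3).
(2,4): Group B (max 4).
(3,4): Group B (max 4).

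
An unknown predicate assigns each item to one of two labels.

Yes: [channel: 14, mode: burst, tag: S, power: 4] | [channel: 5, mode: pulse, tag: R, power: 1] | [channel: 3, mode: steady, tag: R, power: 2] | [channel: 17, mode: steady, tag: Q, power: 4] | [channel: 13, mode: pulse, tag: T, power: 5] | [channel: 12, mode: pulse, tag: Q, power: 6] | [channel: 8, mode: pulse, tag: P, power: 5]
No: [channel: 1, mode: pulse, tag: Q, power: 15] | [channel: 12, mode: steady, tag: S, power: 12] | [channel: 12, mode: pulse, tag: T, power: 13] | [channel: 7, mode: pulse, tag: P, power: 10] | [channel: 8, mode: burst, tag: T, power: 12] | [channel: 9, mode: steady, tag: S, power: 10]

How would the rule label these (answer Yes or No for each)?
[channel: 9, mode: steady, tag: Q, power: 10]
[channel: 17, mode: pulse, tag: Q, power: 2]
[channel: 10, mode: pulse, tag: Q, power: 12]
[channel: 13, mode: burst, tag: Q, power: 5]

No, Yes, No, Yes

The pattern is that an item is 'Yes' exactly when: power ≤ 6.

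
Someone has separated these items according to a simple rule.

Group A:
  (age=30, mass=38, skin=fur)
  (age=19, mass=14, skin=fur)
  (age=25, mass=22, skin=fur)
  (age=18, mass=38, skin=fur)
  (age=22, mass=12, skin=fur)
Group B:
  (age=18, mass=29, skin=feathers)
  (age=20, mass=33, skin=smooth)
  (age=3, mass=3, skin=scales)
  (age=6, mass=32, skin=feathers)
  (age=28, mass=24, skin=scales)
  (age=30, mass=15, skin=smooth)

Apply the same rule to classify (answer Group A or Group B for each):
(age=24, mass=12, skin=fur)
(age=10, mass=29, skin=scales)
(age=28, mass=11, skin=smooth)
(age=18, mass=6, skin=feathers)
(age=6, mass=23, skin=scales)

Group A, Group B, Group B, Group B, Group B

Every 'Group A' example satisfies: skin is fur. None of the 'Group B' examples do.
(age=24, mass=12, skin=fur): skin is fur, meets the rule → Group A. (age=10, mass=29, skin=scales): skin is scales, does not satisfy this → Group B. (age=28, mass=11, skin=smooth): skin is smooth, does not satisfy this → Group B. (age=18, mass=6, skin=feathers): skin is feathers, does not satisfy this → Group B. (age=6, mass=23, skin=scales): skin is scales, does not satisfy this → Group B.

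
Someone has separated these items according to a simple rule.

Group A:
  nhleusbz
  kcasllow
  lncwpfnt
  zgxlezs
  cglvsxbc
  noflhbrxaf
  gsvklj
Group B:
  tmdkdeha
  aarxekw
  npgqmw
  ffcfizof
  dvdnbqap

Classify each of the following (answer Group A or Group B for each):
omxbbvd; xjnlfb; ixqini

Every 'Group A' example satisfies: contains 'l'. None of the 'Group B' examples do.
omxbbvd: Group B (no 'l'). xjnlfb: Group A (has 'l'). ixqini: Group B (no 'l').

Group B, Group A, Group B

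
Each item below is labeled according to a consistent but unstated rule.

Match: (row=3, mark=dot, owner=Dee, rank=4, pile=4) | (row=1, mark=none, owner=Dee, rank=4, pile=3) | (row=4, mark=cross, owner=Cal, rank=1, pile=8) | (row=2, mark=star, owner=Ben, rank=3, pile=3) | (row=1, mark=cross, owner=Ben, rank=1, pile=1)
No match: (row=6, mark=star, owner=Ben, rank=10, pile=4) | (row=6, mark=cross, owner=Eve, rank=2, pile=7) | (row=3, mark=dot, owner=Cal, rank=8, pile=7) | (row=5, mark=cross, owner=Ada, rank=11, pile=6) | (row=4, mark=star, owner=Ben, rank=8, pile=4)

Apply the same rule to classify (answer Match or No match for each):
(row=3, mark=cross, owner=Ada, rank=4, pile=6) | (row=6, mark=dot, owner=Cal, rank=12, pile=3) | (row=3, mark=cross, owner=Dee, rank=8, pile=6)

Match, No match, No match

The common property of the 'Match' items is: rank ≤ 4 AND row ≤ 4. No 'No match' item has it.
(row=3, mark=cross, owner=Ada, rank=4, pile=6) → rank = 4, row = 3 → Match.
(row=6, mark=dot, owner=Cal, rank=12, pile=3) → rank = 12, row = 6 → No match.
(row=3, mark=cross, owner=Dee, rank=8, pile=6) → rank = 8, row = 3 → No match.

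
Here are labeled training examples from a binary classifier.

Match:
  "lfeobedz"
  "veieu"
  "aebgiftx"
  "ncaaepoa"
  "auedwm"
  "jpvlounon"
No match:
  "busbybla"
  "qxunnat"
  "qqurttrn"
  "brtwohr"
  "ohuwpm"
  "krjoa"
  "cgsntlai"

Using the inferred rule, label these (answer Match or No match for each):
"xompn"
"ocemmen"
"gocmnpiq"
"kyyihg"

No match, Match, No match, No match

Rule: has ≥ 3 vowels. This holds for each 'Match' example and fails for each 'No match' one.
"xompn": No match (1 vowel). "ocemmen": Match (3 vowels). "gocmnpiq": No match (2 vowels). "kyyihg": No match (1 vowel).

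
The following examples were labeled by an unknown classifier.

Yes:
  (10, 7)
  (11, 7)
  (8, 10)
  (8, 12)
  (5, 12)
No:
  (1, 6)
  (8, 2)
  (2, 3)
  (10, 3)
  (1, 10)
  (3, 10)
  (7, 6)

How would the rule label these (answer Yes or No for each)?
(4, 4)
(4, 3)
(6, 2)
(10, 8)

No, No, No, Yes

The classifier is using: sum ≥ 17.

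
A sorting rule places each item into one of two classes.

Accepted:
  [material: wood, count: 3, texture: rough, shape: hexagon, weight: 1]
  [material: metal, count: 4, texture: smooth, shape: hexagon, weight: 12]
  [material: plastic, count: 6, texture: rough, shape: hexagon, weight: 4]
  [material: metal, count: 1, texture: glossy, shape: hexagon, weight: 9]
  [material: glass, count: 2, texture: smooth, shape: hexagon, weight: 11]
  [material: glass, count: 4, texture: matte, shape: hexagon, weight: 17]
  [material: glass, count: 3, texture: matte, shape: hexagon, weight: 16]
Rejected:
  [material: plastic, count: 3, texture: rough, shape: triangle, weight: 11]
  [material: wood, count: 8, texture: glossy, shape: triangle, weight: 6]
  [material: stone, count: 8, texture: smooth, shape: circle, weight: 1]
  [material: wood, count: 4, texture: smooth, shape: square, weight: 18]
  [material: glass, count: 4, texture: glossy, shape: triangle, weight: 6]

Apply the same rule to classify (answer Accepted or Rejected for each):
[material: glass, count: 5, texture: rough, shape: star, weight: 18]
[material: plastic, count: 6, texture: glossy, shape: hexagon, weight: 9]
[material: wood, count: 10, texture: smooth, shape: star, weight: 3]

Rejected, Accepted, Rejected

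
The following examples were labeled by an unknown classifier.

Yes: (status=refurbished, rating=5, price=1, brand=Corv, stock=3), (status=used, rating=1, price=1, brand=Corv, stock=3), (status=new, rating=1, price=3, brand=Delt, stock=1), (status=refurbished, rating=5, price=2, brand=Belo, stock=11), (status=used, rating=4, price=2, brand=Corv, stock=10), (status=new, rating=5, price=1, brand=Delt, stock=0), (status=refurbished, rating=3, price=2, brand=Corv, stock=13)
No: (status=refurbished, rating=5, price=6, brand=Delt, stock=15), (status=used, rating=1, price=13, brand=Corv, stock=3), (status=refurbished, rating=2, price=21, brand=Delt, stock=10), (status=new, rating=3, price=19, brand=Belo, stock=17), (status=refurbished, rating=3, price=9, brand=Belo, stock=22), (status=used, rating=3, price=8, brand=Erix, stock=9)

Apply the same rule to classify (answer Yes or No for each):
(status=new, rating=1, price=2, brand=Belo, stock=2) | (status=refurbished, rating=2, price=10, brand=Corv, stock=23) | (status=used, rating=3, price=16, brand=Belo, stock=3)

Yes, No, No

The common property of the 'Yes' items is: price ≤ 3. No 'No' item has it.
(status=new, rating=1, price=2, brand=Belo, stock=2) — price = 2, hence Yes. (status=refurbished, rating=2, price=10, brand=Corv, stock=23) — price = 10, hence No. (status=used, rating=3, price=16, brand=Belo, stock=3) — price = 16, hence No.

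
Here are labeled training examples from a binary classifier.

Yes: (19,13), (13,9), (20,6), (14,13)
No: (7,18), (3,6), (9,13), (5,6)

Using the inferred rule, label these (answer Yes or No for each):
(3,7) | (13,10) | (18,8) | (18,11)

No, Yes, Yes, Yes

One predicate separates the groups cleanly: first > second.
(3,7) — 3 < 7, hence No.
(13,10) — 13 > 10, hence Yes.
(18,8) — 18 > 8, hence Yes.
(18,11) — 18 > 11, hence Yes.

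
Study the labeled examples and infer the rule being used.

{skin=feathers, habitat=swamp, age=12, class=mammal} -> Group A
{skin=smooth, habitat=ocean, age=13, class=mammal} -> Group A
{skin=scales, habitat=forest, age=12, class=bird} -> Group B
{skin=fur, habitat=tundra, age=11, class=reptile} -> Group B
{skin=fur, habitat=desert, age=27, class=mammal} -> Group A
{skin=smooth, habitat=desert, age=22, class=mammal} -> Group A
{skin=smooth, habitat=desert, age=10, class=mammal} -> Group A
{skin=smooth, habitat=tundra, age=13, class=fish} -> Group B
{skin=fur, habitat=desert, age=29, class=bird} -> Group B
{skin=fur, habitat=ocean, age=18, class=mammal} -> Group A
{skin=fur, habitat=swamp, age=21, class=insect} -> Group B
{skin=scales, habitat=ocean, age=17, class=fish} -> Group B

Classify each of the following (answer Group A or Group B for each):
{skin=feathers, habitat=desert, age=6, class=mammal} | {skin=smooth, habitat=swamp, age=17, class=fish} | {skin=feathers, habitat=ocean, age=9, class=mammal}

Group A, Group B, Group A

The rule appears to be: class is mammal.
{skin=feathers, habitat=desert, age=6, class=mammal}: class is mammal — passes, so Group A.
{skin=smooth, habitat=swamp, age=17, class=fish}: class is fish — fails this test, so Group B.
{skin=feathers, habitat=ocean, age=9, class=mammal}: class is mammal — passes, so Group A.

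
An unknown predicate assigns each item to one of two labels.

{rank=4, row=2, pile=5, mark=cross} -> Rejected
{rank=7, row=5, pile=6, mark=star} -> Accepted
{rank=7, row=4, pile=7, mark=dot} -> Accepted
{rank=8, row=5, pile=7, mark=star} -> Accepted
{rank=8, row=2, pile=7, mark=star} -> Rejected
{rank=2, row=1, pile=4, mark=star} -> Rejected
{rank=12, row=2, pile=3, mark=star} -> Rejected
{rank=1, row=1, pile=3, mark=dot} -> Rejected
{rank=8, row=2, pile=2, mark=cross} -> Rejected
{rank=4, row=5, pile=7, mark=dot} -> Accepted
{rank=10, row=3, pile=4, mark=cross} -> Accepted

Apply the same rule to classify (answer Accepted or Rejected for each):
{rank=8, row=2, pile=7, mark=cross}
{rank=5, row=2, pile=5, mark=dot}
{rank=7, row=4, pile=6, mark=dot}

'Accepted' ⟺ row ≥ 3.

Rejected, Rejected, Accepted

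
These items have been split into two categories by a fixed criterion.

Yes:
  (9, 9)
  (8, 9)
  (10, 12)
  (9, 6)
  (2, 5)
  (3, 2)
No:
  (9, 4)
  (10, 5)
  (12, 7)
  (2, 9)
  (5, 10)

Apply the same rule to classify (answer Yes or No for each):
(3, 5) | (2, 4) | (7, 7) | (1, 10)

Yes, Yes, Yes, No

The distinguishing property — |first − second| ≤ 3 — holds for all the 'Yes' cases and none of the 'No' cases.
(3, 5) — |3−5| = 2, hence Yes.
(2, 4) — |2−4| = 2, hence Yes.
(7, 7) — |7−7| = 0, hence Yes.
(1, 10) — |1−10| = 9, hence No.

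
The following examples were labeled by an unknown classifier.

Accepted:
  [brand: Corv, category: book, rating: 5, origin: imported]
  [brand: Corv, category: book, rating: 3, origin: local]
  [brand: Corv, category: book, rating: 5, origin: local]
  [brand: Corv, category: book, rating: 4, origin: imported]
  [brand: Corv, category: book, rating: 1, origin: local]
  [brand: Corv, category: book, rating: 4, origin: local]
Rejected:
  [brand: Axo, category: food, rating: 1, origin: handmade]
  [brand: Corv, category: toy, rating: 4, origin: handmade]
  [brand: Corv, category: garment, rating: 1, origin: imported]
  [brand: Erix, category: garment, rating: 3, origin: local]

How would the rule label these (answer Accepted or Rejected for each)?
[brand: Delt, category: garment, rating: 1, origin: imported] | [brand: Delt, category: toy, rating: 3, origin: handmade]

A rule that fits every label: category is book — true of each 'Accepted' example, false of each 'Rejected' one.
[brand: Delt, category: garment, rating: 1, origin: imported] — category is garment, hence Rejected.
[brand: Delt, category: toy, rating: 3, origin: handmade] — category is toy, hence Rejected.

Rejected, Rejected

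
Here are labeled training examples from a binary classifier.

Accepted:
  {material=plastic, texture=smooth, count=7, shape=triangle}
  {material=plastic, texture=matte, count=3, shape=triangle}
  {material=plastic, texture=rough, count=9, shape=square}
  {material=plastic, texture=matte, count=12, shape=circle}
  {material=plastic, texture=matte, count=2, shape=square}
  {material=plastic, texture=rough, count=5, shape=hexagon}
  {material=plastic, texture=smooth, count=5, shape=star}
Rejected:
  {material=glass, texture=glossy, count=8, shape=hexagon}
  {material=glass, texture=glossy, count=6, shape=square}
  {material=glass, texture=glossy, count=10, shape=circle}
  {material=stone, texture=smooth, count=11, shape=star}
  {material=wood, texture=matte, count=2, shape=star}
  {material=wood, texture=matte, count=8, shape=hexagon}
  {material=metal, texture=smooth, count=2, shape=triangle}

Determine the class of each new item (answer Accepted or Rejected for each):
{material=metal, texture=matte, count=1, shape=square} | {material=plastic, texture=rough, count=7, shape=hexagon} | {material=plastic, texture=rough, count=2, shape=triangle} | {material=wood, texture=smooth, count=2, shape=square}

Rejected, Accepted, Accepted, Rejected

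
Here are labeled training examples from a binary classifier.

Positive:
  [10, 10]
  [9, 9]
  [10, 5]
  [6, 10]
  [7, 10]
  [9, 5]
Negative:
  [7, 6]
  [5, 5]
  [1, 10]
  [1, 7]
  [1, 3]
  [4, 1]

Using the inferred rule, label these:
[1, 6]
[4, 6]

Negative, Negative

A rule that fits every label: sum ≥ 14 — true of each 'Positive' example, false of each 'Negative' one.
Negative: [1, 6], since 1+6 = 7. Negative: [4, 6], since 4+6 = 10.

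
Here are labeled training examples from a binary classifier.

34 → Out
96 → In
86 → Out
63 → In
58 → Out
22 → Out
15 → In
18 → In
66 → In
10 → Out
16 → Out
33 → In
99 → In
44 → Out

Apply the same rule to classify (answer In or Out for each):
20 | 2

Out, Out

Looking at the examples, the only property every 'In' case has and every 'Out' case lacks is: multiple of 3.
Out: 20, since 20 = 3·6 + 2. Out: 2, since 2 = 3·0 + 2.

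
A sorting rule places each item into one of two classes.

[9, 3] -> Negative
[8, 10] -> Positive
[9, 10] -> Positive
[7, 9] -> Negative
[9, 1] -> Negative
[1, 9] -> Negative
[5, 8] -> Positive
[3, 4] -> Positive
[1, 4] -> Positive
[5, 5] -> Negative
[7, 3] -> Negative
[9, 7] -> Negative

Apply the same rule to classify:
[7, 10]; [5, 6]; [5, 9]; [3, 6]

Positive, Positive, Negative, Positive

A rule that fits every label: second is even — true of each 'Positive' example, false of each 'Negative' one.
[7, 10]: Positive (second 10).
[5, 6]: Positive (second 6).
[5, 9]: Negative (second 9).
[3, 6]: Positive (second 6).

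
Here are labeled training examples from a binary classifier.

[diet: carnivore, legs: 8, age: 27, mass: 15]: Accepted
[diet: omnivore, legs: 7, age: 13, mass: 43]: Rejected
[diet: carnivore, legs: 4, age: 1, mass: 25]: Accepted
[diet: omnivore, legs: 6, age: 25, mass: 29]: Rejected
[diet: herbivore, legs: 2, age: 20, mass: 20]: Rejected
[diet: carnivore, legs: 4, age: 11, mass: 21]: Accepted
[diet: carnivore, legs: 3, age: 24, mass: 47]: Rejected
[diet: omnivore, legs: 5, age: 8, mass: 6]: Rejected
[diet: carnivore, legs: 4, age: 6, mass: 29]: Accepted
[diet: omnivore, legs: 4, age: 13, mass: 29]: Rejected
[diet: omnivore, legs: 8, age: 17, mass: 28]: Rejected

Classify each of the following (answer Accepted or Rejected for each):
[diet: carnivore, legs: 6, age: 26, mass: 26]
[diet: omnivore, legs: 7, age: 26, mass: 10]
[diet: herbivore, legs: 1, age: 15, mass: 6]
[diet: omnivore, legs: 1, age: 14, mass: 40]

Accepted, Rejected, Rejected, Rejected

All 'Accepted' examples share one property — diet is carnivore AND legs ≥ 4 — and every 'Rejected' example lacks it.
[diet: carnivore, legs: 6, age: 26, mass: 26]: diet is carnivore, legs = 6 — has this property, so Accepted. [diet: omnivore, legs: 7, age: 26, mass: 10]: diet is omnivore, legs = 7 — lacks this property, so Rejected. [diet: herbivore, legs: 1, age: 15, mass: 6]: diet is herbivore, legs = 1 — lacks this property, so Rejected. [diet: omnivore, legs: 1, age: 14, mass: 40]: diet is omnivore, legs = 1 — lacks this property, so Rejected.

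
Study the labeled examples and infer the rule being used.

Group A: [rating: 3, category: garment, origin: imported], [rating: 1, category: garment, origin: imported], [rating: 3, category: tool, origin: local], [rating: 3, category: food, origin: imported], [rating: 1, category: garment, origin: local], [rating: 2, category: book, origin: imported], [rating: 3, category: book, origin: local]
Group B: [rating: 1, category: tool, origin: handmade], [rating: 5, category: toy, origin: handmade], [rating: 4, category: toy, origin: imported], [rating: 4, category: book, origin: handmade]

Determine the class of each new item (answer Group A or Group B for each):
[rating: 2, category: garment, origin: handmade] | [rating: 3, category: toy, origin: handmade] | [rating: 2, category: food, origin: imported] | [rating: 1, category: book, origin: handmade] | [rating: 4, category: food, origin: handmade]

Group B, Group B, Group A, Group B, Group B

All 'Group A' examples share one property — origin is not handmade AND rating ≤ 3 — and every 'Group B' example lacks it.
[rating: 2, category: garment, origin: handmade]: origin is handmade, rating = 2 — does not pass, so Group B.
[rating: 3, category: toy, origin: handmade]: origin is handmade, rating = 3 — does not pass, so Group B.
[rating: 2, category: food, origin: imported]: origin is imported, rating = 2 — fits, so Group A.
[rating: 1, category: book, origin: handmade]: origin is handmade, rating = 1 — does not pass, so Group B.
[rating: 4, category: food, origin: handmade]: origin is handmade, rating = 4 — does not pass, so Group B.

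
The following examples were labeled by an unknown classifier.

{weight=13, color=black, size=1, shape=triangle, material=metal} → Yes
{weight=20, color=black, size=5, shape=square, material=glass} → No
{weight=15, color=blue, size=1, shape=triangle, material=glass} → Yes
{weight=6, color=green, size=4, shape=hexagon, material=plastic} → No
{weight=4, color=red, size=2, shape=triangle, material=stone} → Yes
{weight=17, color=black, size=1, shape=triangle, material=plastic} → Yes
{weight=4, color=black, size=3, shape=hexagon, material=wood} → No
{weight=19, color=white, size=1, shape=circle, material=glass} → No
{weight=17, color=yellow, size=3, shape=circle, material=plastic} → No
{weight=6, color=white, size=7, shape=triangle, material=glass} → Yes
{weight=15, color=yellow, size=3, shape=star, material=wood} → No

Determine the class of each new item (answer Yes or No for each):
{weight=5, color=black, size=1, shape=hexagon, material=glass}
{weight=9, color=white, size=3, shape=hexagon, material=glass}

Comparing the two groups points to one rule — shape is triangle.
{weight=5, color=black, size=1, shape=hexagon, material=glass} → shape is hexagon → No. {weight=9, color=white, size=3, shape=hexagon, material=glass} → shape is hexagon → No.

No, No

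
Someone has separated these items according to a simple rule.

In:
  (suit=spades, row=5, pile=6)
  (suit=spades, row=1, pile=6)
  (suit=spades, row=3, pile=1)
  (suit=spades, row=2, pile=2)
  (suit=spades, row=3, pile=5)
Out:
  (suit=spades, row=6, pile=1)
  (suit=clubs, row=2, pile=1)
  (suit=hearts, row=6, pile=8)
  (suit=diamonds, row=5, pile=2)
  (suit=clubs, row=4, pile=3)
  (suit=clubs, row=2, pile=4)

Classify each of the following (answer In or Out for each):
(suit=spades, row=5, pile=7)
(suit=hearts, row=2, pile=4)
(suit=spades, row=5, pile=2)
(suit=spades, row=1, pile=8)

Every 'In' example satisfies: suit is spades AND row ≤ 5. None of the 'Out' examples do.

In, Out, In, In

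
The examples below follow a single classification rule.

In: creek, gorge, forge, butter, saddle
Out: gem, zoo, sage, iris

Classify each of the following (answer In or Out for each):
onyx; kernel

The common property of the 'In' items is: length ≥ 5. No 'Out' item has it.
onyx: Out (length 4). kernel: In (length 6).

Out, In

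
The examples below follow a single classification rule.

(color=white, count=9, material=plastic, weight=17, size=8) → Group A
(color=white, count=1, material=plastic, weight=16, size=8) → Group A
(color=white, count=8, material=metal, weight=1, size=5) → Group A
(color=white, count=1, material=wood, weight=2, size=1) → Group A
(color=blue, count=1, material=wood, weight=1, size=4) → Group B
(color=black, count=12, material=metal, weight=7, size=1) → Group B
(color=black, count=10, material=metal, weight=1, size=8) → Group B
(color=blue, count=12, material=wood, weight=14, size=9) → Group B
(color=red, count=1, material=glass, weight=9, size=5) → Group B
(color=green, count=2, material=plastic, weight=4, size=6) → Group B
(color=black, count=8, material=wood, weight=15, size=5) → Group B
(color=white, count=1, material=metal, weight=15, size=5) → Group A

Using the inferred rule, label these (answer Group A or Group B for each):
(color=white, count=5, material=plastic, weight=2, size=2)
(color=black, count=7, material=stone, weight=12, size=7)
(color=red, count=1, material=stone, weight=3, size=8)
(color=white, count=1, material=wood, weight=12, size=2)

Group A, Group B, Group B, Group A

Rule: color is white. This holds for each 'Group A' example and fails for each 'Group B' one.
(color=white, count=5, material=plastic, weight=2, size=2): color is white — checks out, so Group A.
(color=black, count=7, material=stone, weight=12, size=7): color is black — does not fit, so Group B.
(color=red, count=1, material=stone, weight=3, size=8): color is red — does not fit, so Group B.
(color=white, count=1, material=wood, weight=12, size=2): color is white — checks out, so Group A.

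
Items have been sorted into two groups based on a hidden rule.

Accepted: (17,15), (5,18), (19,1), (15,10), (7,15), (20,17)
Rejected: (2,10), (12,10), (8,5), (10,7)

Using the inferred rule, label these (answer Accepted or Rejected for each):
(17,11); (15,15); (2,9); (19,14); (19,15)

The rule appears to be: max ≥ 15.

Accepted, Accepted, Rejected, Accepted, Accepted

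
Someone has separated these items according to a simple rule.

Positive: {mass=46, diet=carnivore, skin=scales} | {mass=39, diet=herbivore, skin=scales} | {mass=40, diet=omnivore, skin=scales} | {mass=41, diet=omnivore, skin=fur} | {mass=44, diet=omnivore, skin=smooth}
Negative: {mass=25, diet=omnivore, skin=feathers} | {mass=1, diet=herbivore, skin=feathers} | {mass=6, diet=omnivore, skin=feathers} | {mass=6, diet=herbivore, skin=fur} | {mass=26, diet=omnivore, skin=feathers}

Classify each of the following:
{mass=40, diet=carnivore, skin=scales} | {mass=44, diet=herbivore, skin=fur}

Positive, Positive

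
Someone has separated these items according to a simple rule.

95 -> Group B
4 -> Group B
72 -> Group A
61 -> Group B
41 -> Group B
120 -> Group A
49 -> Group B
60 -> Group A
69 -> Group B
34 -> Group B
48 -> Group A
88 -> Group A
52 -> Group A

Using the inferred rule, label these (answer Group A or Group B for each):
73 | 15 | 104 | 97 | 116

The rule appears to be: even AND at least 41.
73 → 73 is odd, 73 ≥ 41 → Group B.
15 → 15 is odd, 15 < 41 → Group B.
104 → 104 is even, 104 ≥ 41 → Group A.
97 → 97 is odd, 97 ≥ 41 → Group B.
116 → 116 is even, 116 ≥ 41 → Group A.

Group B, Group B, Group A, Group B, Group A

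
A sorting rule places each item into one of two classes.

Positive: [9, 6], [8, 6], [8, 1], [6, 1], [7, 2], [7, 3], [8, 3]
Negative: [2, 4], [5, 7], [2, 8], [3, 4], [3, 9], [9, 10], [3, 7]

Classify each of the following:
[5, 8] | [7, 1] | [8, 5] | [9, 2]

Negative, Positive, Positive, Positive

The distinguishing property — first > second — holds for all the 'Positive' cases and none of the 'Negative' cases.
[5, 8] — 5 < 8, hence Negative. [7, 1] — 7 > 1, hence Positive. [8, 5] — 8 > 5, hence Positive. [9, 2] — 9 > 2, hence Positive.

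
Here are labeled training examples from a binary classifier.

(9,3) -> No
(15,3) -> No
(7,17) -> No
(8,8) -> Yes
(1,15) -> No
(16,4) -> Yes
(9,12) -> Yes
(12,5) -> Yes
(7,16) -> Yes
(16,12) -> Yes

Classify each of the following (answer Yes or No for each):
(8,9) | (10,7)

Yes, Yes

Checking candidate rules against both groups, what survives is: product is even.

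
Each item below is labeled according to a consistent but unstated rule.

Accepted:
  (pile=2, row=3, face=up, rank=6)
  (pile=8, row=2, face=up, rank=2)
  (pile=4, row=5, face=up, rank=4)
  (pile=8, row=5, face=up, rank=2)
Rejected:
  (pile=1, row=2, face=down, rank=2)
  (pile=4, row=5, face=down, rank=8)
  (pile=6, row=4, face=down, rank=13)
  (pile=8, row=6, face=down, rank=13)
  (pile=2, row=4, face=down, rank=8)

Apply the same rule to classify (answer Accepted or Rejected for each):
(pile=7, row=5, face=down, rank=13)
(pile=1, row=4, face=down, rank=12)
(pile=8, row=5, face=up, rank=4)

Looking at the examples, the only property every 'Accepted' case has and every 'Rejected' case lacks is: face is up.
(pile=7, row=5, face=down, rank=13) — face is down, hence Rejected. (pile=1, row=4, face=down, rank=12) — face is down, hence Rejected. (pile=8, row=5, face=up, rank=4) — face is up, hence Accepted.

Rejected, Rejected, Accepted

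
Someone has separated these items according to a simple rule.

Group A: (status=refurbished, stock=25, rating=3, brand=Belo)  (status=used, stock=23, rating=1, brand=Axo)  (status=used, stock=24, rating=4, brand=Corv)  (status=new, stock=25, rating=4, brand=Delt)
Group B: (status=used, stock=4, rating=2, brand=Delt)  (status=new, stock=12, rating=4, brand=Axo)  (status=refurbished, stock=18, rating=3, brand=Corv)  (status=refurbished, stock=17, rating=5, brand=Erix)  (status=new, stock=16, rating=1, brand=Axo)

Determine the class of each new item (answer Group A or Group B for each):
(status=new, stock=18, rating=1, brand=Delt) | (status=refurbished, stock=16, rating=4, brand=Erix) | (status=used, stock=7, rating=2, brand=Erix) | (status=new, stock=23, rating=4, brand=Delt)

Group B, Group B, Group B, Group A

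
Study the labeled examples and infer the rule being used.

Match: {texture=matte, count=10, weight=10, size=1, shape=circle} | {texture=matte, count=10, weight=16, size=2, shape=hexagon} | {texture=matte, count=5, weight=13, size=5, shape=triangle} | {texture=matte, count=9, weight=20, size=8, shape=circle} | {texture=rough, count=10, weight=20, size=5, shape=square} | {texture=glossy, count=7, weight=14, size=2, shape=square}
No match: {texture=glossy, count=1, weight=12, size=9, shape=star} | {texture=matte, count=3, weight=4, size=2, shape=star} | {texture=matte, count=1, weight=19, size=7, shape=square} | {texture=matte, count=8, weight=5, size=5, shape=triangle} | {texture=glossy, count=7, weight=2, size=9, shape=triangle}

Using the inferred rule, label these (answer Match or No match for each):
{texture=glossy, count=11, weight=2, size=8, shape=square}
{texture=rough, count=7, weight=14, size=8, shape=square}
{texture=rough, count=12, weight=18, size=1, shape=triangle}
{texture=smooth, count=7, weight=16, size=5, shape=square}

No match, Match, Match, Match

The common property of the 'Match' items is: count ≥ 3 AND weight ≥ 10. No 'No match' item has it.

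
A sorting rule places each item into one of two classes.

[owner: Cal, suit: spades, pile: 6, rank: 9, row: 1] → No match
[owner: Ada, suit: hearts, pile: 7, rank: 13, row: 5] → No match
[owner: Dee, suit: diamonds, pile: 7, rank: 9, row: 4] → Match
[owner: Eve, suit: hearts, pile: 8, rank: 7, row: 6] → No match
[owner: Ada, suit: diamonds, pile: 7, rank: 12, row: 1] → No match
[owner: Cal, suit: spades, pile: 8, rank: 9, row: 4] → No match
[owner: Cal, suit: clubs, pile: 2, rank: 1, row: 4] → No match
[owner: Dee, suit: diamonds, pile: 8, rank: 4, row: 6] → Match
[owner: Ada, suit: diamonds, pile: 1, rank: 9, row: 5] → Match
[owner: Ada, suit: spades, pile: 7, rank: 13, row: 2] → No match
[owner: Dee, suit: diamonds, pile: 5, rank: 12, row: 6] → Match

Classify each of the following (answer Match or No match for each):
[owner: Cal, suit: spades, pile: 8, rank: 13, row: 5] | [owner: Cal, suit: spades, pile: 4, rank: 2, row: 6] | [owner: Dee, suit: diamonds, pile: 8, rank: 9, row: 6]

The pattern is that an item is 'Match' exactly when: suit is diamonds AND row ≥ 2.
[owner: Cal, suit: spades, pile: 8, rank: 13, row: 5] → suit is spades, row = 5 → No match. [owner: Cal, suit: spades, pile: 4, rank: 2, row: 6] → suit is spades, row = 6 → No match. [owner: Dee, suit: diamonds, pile: 8, rank: 9, row: 6] → suit is diamonds, row = 6 → Match.

No match, No match, Match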